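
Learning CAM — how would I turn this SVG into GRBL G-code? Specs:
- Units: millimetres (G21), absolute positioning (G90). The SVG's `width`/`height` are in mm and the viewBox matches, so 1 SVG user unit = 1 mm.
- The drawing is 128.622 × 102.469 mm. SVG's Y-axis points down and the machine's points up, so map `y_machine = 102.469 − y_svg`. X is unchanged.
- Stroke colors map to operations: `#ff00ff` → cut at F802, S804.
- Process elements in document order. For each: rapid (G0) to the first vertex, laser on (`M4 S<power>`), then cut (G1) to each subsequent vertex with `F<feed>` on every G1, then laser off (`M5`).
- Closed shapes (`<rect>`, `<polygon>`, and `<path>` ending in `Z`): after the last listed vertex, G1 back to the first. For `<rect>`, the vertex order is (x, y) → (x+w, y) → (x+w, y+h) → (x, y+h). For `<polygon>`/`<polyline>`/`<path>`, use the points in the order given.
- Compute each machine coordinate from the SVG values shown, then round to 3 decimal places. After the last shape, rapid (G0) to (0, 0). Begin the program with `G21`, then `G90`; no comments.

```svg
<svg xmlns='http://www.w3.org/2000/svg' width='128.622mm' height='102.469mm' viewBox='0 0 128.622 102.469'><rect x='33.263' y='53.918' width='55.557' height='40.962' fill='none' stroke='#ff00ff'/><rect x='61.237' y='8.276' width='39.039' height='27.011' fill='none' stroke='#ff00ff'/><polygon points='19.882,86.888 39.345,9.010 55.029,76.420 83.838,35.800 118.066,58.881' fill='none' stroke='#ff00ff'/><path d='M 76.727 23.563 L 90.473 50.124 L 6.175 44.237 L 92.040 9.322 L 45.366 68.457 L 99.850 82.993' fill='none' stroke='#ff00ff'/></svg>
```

viewBox `0 0 128.622 102.469` with mm width/height → 1 unit = 1 mm. Flip: y_m = 102.469 − y_svg.

**Shape 1** — `<rect>` rectangle, stroke `#ff00ff` → cut (S804, F802). Machine vertices: (33.263,48.551) → (88.820,48.551) → (88.820,7.589) → (33.263,7.589) → (33.263,48.551). Closed: final G1 returns to the first vertex.

**Shape 2** — `<rect>` rectangle, stroke `#ff00ff` → cut (S804, F802). Machine vertices: (61.237,94.193) → (100.276,94.193) → (100.276,67.182) → (61.237,67.182) → (61.237,94.193). Closed: final G1 returns to the first vertex.

**Shape 3** — `<polygon>` closed polygon, stroke `#ff00ff` → cut (S804, F802). Machine vertices: (19.882,15.581) → (39.345,93.459) → (55.029,26.049) → (83.838,66.669) → (118.066,43.588) → (19.882,15.581). Closed: final G1 returns to the first vertex.

**Shape 4** — `<path>` open polyline, stroke `#ff00ff` → cut (S804, F802). Machine vertices: (76.727,78.906) → (90.473,52.345) → (6.175,58.232) → (92.040,93.147) → (45.366,34.012) → (99.850,19.476). Open path.

G21
G90
G0 X33.263 Y48.551
M4 S804
G1 X88.820 Y48.551 F802
G1 X88.820 Y7.589 F802
G1 X33.263 Y7.589 F802
G1 X33.263 Y48.551 F802
M5
G0 X61.237 Y94.193
M4 S804
G1 X100.276 Y94.193 F802
G1 X100.276 Y67.182 F802
G1 X61.237 Y67.182 F802
G1 X61.237 Y94.193 F802
M5
G0 X19.882 Y15.581
M4 S804
G1 X39.345 Y93.459 F802
G1 X55.029 Y26.049 F802
G1 X83.838 Y66.669 F802
G1 X118.066 Y43.588 F802
G1 X19.882 Y15.581 F802
M5
G0 X76.727 Y78.906
M4 S804
G1 X90.473 Y52.345 F802
G1 X6.175 Y58.232 F802
G1 X92.040 Y93.147 F802
G1 X45.366 Y34.012 F802
G1 X99.850 Y19.476 F802
M5
G0 X0.000 Y0.000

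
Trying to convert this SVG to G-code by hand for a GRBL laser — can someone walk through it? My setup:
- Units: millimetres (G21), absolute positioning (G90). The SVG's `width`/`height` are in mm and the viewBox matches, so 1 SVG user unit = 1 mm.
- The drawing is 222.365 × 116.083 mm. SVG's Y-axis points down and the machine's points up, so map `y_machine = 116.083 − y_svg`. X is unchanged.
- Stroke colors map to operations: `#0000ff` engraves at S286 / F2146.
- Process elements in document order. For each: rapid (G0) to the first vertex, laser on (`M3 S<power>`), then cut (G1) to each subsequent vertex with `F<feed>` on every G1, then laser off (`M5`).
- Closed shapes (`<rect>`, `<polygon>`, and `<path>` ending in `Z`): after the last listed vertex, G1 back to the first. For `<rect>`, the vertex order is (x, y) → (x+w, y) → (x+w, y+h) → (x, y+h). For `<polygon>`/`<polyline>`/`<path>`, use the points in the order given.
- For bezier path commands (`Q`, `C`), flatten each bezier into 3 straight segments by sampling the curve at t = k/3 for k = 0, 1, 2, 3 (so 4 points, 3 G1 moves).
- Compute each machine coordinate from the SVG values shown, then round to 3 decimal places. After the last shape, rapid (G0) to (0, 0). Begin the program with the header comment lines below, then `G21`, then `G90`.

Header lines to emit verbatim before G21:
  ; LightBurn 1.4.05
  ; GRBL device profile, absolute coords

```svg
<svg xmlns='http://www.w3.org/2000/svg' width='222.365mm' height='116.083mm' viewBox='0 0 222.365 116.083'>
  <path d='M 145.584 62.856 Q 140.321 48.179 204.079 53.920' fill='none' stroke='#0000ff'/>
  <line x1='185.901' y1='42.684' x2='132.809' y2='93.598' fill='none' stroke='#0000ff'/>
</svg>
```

viewBox `0 0 222.365 116.083` with mm width/height → 1 unit = 1 mm. Flip: y_m = 116.083 − y_svg.

**Shape 1** — `<path>` quadratic bezier, stroke `#0000ff` → engrave (S286, F2146). Control points (SVG): P0=(145.584,62.856), P1=(140.321,48.179), P2=(204.079,53.920); sampled at t=k/3. Machine vertices: (145.584,53.227) → (149.744,60.743) → (169.243,63.722) → (204.079,62.163). Open path.

**Shape 2** — `<line>` line segment, stroke `#0000ff` → engrave (S286, F2146). Machine vertices: (185.901,73.399) → (132.809,22.485). Open path.

; LightBurn 1.4.05
; GRBL device profile, absolute coords
G21
G90
G0 X145.584 Y53.227
M3 S286
G1 X149.744 Y60.743 F2146
G1 X169.243 Y63.722 F2146
G1 X204.079 Y62.163 F2146
M5
G0 X185.901 Y73.399
M3 S286
G1 X132.809 Y22.485 F2146
M5
G0 X0.000 Y0.000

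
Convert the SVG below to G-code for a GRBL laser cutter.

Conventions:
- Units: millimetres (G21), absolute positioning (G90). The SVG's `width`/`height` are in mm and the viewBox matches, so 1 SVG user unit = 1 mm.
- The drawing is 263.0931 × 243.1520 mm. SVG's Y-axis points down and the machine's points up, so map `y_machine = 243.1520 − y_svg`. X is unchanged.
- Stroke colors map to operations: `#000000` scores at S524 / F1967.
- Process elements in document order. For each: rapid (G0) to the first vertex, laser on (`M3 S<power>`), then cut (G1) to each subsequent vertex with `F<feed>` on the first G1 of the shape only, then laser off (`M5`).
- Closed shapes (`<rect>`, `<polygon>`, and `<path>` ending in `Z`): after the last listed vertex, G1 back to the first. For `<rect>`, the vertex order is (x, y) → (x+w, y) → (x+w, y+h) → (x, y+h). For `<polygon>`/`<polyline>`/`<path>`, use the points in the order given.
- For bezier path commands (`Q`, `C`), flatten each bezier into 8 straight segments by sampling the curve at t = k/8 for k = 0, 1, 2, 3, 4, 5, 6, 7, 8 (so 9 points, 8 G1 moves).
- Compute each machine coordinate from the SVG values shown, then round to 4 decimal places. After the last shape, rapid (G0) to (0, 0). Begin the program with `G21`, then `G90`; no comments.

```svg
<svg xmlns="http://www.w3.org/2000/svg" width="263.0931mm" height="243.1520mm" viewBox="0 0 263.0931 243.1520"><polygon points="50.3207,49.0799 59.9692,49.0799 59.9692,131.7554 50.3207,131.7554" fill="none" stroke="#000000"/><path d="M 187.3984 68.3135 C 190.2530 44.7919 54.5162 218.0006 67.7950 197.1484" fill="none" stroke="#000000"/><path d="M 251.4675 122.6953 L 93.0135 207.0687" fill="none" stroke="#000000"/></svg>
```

G21
G90
G0 X50.3207 Y194.0721
M3 S524
G1 X59.9692 Y194.0721 F1967
G1 X59.9692 Y111.3966
G1 X50.3207 Y111.3966
G1 X50.3207 Y194.0721
M5
G0 X187.3984 Y174.8385
M3 S524
G1 X182.5341 Y175.2006 F1967
G1 X168.0473 Y161.6989
G1 X147.3084 Y138.9128
G1 X123.6876 Y111.4221
G1 X100.5555 Y83.8062
G1 X81.2825 Y60.6448
G1 X69.2388 Y46.5174
G1 X67.7950 Y46.0036
M5
G0 X251.4675 Y120.4567
M3 S524
G1 X93.0135 Y36.0833 F1967
M5
G0 X0.0000 Y0.0000

Since the viewBox matches the mm dimensions, user units are millimetres directly. The only transform is the Y-flip y_m = 243.1520 − y_svg.

Shape 1 is a rectangle drawn with `<polygon>`. Its stroke #000000 means score at S524, F1967. After flipping Y the toolpath is (50.3207,194.0721) → (59.9692,194.0721) → (59.9692,111.3966) → (50.3207,111.3966) → (50.3207,194.0721), returning to the start.

Shape 2 is a cubic bezier drawn with `<path>`. Its stroke #000000 means score at S524, F1967. After flipping Y the toolpath is (187.3984,174.8385) → (182.5341,175.2006) → (168.0473,161.6989) → (147.3084,138.9128) → (123.6876,111.4221) → (100.5555,83.8062) → (81.2825,60.6448) → (69.2388,46.5174) → (67.7950,46.0036).

Shape 3 is a line segment drawn with `<path>`. Its stroke #000000 means score at S524, F1967. After flipping Y the toolpath is (251.4675,120.4567) → (93.0135,36.0833).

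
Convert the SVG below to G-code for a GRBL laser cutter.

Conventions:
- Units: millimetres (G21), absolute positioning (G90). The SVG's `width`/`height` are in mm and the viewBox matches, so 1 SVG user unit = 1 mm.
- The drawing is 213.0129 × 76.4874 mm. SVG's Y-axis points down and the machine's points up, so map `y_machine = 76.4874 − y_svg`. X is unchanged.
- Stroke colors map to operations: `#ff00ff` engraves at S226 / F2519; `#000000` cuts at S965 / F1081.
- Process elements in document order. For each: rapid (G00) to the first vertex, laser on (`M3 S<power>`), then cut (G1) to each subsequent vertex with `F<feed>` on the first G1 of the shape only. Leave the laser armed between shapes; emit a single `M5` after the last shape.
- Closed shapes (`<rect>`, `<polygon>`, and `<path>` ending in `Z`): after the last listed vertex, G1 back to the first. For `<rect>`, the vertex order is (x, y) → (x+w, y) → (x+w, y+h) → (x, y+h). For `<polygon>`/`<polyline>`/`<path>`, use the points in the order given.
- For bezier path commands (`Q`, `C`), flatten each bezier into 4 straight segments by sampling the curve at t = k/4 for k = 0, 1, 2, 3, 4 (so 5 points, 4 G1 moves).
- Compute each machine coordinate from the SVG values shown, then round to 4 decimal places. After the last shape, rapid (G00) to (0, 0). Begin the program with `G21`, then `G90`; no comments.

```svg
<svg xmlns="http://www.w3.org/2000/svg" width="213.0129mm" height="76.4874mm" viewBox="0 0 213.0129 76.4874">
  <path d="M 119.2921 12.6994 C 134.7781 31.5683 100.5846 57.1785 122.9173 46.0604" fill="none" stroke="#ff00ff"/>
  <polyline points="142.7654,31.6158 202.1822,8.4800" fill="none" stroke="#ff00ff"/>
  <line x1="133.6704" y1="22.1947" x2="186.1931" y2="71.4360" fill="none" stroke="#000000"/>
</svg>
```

1 u = 1 mm; y_m = 76.4874 − y.

[1] `<path>` cubic bezier, #ff00ff→engrave S226 F2519: (119.2921,63.7880) → (123.2512,49.0515) → (118.5372,35.8624) → (115.1070,28.2958) → (122.9173,30.4270)

[2] `<polyline>` line segment, #ff00ff→engrave S226 F2519: (142.7654,44.8716) → (202.1822,68.0074)

[3] `<line>` line segment, #000000→cut S965 F1081: (133.6704,54.2927) → (186.1931,5.0514)

G21
G90
G00 X119.2921 Y63.7880
M3 S226
G1 X123.2512 Y49.0515 F2519
G1 X118.5372 Y35.8624
G1 X115.1070 Y28.2958
G1 X122.9173 Y30.4270
G00 X142.7654 Y44.8716
M3 S226
G1 X202.1822 Y68.0074 F2519
G00 X133.6704 Y54.2927
M3 S965
G1 X186.1931 Y5.0514 F1081
M5
G00 X0.0000 Y0.0000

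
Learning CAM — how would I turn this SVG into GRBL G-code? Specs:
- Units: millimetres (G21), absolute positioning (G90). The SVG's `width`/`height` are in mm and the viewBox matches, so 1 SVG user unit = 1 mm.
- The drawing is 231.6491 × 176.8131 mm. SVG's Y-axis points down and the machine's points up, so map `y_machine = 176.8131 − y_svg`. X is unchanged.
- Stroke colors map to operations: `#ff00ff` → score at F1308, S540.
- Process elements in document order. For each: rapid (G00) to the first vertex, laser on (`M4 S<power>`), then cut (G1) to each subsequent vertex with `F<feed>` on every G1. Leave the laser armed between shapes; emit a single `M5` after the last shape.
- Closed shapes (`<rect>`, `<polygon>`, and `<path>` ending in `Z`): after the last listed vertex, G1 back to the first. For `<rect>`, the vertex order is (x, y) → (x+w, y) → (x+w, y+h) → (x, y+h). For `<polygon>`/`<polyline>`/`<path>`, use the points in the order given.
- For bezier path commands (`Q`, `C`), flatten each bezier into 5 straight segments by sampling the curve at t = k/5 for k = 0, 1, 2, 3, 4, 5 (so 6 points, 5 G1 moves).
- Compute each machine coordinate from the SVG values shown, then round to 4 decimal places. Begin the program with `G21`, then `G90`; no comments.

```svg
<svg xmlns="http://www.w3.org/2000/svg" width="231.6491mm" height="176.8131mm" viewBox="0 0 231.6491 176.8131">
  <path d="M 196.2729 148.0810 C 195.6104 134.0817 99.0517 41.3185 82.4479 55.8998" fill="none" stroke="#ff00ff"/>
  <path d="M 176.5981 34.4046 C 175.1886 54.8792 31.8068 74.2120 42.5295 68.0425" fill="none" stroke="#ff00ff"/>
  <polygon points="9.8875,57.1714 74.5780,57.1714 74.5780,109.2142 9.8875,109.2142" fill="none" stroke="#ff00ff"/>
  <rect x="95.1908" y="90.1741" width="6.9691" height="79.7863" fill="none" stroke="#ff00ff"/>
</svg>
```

G21
G90
G00 X196.2729 Y28.7321
M4 S540
G1 X185.7747 Y45.0945 F1308
G1 X160.7022 Y71.4270 F1308
G1 X129.4963 Y98.7964 F1308
G1 X100.5980 Y118.2696 F1308
G1 X82.4479 Y120.9133 F1308
G00 X176.5981 Y142.4085
M4 S540
G1 X161.0843 Y130.4556 F1308
G1 X125.7089 Y119.9461 F1308
G1 X84.6835 Y112.0492 F1308
G1 X52.2198 Y107.9343 F1308
G1 X42.5295 Y108.7706 F1308
G00 X9.8875 Y119.6417
M4 S540
G1 X74.5780 Y119.6417 F1308
G1 X74.5780 Y67.5989 F1308
G1 X9.8875 Y67.5989 F1308
G1 X9.8875 Y119.6417 F1308
G00 X95.1908 Y86.6390
M4 S540
G1 X102.1599 Y86.6390 F1308
G1 X102.1599 Y6.8527 F1308
G1 X95.1908 Y6.8527 F1308
G1 X95.1908 Y86.6390 F1308
M5

viewBox `0 0 231.6491 176.8131` with mm width/height → 1 unit = 1 mm. Flip: y_m = 176.8131 − y_svg.

**Shape 1** — `<path>` cubic bezier, stroke `#ff00ff` → score (S540, F1308). Control points (SVG): P0=(196.2729,148.0810), P1=(195.6104,134.0817), P2=(99.0517,41.3185), P3=(82.4479,55.8998); sampled at t=k/5. Machine vertices: (196.2729,28.7321) → (185.7747,45.0945) → (160.7022,71.4270) → (129.4963,98.7964) → (100.5980,118.2696) → (82.4479,120.9133). Open path.

**Shape 2** — `<path>` cubic bezier, stroke `#ff00ff` → score (S540, F1308). Control points (SVG): P0=(176.5981,34.4046), P1=(175.1886,54.8792), P2=(31.8068,74.2120), P3=(42.5295,68.0425); sampled at t=k/5. Machine vertices: (176.5981,142.4085) → (161.0843,130.4556) → (125.7089,119.9461) → (84.6835,112.0492) → (52.2198,107.9343) → (42.5295,108.7706). Open path.

**Shape 3** — `<polygon>` rectangle, stroke `#ff00ff` → score (S540, F1308). Machine vertices: (9.8875,119.6417) → (74.5780,119.6417) → (74.5780,67.5989) → (9.8875,67.5989) → (9.8875,119.6417). Closed: final G1 returns to the first vertex.

**Shape 4** — `<rect>` rectangle, stroke `#ff00ff` → score (S540, F1308). Machine vertices: (95.1908,86.6390) → (102.1599,86.6390) → (102.1599,6.8527) → (95.1908,6.8527) → (95.1908,86.6390). Closed: final G1 returns to the first vertex.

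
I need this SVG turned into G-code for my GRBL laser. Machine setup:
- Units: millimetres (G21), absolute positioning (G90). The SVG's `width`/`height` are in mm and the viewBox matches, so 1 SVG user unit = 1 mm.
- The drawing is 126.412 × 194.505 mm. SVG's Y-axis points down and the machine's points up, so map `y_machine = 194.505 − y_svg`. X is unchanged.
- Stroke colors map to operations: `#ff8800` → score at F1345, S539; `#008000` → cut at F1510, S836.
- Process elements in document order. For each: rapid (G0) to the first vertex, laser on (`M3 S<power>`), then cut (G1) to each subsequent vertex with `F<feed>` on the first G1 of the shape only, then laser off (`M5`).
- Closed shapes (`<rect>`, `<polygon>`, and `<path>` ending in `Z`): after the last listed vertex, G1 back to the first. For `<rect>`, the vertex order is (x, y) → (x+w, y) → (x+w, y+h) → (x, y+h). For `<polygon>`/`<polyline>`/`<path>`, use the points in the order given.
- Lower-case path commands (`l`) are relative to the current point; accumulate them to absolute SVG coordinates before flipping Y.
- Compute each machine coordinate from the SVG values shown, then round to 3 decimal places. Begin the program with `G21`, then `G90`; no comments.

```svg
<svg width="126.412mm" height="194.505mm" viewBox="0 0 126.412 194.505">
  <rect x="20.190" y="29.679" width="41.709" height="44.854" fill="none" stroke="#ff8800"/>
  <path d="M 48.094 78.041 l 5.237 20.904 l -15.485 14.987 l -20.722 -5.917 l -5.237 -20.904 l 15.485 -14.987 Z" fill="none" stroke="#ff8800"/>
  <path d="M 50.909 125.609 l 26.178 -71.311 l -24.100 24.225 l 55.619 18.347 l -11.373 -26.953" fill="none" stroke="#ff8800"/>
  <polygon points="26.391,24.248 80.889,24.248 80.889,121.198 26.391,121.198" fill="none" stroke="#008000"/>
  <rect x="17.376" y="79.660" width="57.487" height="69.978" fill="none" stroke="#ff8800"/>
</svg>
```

1 u = 1 mm; y_m = 194.505 − y.

[1] `<rect>` rectangle, #ff8800→score S539 F1345: (20.190,164.826) → (61.899,164.826) → (61.899,119.972) → (20.190,119.972) → (20.190,164.826) (closed)

[2] `<path>` regular polygon, #ff8800→score S539 F1345: (48.094,116.464) → (53.331,95.560) → (37.846,80.573) → (17.124,86.490) → (11.887,107.394) → (27.372,122.381) → (48.094,116.464) (closed)

[3] `<path>` open polyline, #ff8800→score S539 F1345: (50.909,68.896) → (77.087,140.207) → (52.987,115.982) → (108.606,97.635) → (97.233,124.588)

[4] `<polygon>` rectangle, #008000→cut S836 F1510: (26.391,170.257) → (80.889,170.257) → (80.889,73.307) → (26.391,73.307) → (26.391,170.257) (closed)

[5] `<rect>` rectangle, #ff8800→score S539 F1345: (17.376,114.845) → (74.863,114.845) → (74.863,44.867) → (17.376,44.867) → (17.376,114.845) (closed)

G21
G90
G0 X20.190 Y164.826
M3 S539
G1 X61.899 Y164.826 F1345
G1 X61.899 Y119.972
G1 X20.190 Y119.972
G1 X20.190 Y164.826
M5
G0 X48.094 Y116.464
M3 S539
G1 X53.331 Y95.560 F1345
G1 X37.846 Y80.573
G1 X17.124 Y86.490
G1 X11.887 Y107.394
G1 X27.372 Y122.381
G1 X48.094 Y116.464
M5
G0 X50.909 Y68.896
M3 S539
G1 X77.087 Y140.207 F1345
G1 X52.987 Y115.982
G1 X108.606 Y97.635
G1 X97.233 Y124.588
M5
G0 X26.391 Y170.257
M3 S836
G1 X80.889 Y170.257 F1510
G1 X80.889 Y73.307
G1 X26.391 Y73.307
G1 X26.391 Y170.257
M5
G0 X17.376 Y114.845
M3 S539
G1 X74.863 Y114.845 F1345
G1 X74.863 Y44.867
G1 X17.376 Y44.867
G1 X17.376 Y114.845
M5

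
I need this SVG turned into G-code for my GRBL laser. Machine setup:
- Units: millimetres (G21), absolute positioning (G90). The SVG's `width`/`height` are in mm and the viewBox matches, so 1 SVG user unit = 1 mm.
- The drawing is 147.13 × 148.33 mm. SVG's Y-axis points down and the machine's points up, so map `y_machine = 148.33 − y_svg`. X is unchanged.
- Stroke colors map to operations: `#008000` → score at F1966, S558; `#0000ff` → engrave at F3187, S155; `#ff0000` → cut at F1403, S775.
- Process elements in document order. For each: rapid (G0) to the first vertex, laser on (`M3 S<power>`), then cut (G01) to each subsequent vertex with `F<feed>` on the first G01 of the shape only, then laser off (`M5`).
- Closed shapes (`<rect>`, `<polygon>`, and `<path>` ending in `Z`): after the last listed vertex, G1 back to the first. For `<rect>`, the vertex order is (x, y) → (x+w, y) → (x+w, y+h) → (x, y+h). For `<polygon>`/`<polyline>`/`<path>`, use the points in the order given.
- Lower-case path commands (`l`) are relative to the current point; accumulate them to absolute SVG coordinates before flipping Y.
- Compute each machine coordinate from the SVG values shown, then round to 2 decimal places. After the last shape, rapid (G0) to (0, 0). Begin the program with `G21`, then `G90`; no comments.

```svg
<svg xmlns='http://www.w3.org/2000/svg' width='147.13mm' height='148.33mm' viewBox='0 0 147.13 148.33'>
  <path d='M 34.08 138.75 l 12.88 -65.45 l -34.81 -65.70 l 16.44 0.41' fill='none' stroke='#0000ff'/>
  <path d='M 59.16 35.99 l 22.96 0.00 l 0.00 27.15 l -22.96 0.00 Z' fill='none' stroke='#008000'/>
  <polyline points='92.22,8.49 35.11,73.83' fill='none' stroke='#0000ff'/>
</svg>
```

G21
G90
G0 X34.08 Y9.58
M3 S155
G01 X46.96 Y75.03 F3187
G01 X12.15 Y140.73
G01 X28.59 Y140.32
M5
G0 X59.16 Y112.34
M3 S558
G01 X82.12 Y112.34 F1966
G01 X82.12 Y85.19
G01 X59.16 Y85.19
G01 X59.16 Y112.34
M5
G0 X92.22 Y139.84
M3 S155
G01 X35.11 Y74.50 F3187
M5
G0 X0.00 Y0.00

viewBox `0 0 147.13 148.33` with mm width/height → 1 unit = 1 mm. Flip: y_m = 148.33 − y_svg.

**Shape 1** — `<path>` open polyline, stroke `#0000ff` → engrave (S155, F3187). Machine vertices: (34.08,9.58) → (46.96,75.03) → (12.15,140.73) → (28.59,140.32). Open path.

**Shape 2** — `<path>` rectangle, stroke `#008000` → score (S558, F1966). Machine vertices: (59.16,112.34) → (82.12,112.34) → (82.12,85.19) → (59.16,85.19) → (59.16,112.34). Closed: final G1 returns to the first vertex.

**Shape 3** — `<polyline>` line segment, stroke `#0000ff` → engrave (S155, F3187). Machine vertices: (92.22,139.84) → (35.11,74.50). Open path.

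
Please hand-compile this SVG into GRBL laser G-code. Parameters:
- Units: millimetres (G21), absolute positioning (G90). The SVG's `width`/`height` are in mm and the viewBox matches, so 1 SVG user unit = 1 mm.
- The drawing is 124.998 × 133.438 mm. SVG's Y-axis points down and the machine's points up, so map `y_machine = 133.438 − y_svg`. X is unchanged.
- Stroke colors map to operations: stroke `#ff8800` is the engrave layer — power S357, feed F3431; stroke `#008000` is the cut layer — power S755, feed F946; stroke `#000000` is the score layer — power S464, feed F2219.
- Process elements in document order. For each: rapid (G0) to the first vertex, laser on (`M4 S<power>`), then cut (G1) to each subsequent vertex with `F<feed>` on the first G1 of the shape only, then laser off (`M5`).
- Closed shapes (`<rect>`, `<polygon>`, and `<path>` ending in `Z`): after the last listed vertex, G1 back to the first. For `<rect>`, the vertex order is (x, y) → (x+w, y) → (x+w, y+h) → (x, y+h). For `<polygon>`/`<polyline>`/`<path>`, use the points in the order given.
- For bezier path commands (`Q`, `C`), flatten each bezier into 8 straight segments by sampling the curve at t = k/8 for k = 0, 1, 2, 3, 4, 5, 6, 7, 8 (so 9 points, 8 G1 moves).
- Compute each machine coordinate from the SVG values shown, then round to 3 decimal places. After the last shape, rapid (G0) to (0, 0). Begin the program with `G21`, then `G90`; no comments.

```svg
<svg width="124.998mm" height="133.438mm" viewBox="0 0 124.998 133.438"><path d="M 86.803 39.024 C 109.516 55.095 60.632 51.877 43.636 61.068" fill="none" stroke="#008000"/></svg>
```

Since the viewBox matches the mm dimensions, user units are millimetres directly. The only transform is the Y-flip y_m = 133.438 − y_svg.

Shape 1 is a cubic bezier drawn with `<path>`. Its stroke #008000 means cut at S755, F946. After flipping Y the toolpath is (86.803,94.414) → (92.166,89.230) → (92.030,85.482) → (87.607,82.800) → (80.110,80.812) → (70.752,79.146) → (60.745,77.432) → (51.302,75.297) → (43.636,72.370).

G21
G90
G0 X86.803 Y94.414
M4 S755
G1 X92.166 Y89.230 F946
G1 X92.030 Y85.482
G1 X87.607 Y82.800
G1 X80.110 Y80.812
G1 X70.752 Y79.146
G1 X60.745 Y77.432
G1 X51.302 Y75.297
G1 X43.636 Y72.370
M5
G0 X0.000 Y0.000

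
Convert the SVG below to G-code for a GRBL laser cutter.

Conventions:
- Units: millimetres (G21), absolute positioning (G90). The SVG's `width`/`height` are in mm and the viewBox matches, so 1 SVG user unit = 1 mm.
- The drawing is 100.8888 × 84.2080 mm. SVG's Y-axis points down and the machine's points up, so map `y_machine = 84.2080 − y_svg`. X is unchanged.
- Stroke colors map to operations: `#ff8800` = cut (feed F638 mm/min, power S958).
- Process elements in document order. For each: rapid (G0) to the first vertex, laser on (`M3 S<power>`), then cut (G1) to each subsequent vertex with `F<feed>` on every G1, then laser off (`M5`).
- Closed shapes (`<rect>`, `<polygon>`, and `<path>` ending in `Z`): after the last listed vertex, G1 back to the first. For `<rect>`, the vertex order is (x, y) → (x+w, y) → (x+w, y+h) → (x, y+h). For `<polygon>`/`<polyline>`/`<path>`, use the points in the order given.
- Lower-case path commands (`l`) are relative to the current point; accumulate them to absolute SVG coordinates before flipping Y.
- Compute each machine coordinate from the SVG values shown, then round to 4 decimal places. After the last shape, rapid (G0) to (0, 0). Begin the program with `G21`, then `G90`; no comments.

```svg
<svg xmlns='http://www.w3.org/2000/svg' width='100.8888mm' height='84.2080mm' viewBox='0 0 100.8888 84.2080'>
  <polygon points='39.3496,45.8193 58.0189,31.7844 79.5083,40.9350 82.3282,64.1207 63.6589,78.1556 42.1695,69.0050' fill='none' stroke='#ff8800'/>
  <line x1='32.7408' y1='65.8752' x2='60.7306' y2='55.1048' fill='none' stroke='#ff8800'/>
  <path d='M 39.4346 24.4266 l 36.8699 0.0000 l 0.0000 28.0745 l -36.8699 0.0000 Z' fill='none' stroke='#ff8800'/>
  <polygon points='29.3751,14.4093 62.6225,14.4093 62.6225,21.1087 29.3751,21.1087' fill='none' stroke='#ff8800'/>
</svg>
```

G21
G90
G0 X39.3496 Y38.3887
M3 S958
G1 X58.0189 Y52.4236 F638
G1 X79.5083 Y43.2730 F638
G1 X82.3282 Y20.0873 F638
G1 X63.6589 Y6.0524 F638
G1 X42.1695 Y15.2030 F638
G1 X39.3496 Y38.3887 F638
M5
G0 X32.7408 Y18.3328
M3 S958
G1 X60.7306 Y29.1032 F638
M5
G0 X39.4346 Y59.7814
M3 S958
G1 X76.3045 Y59.7814 F638
G1 X76.3045 Y31.7069 F638
G1 X39.4346 Y31.7069 F638
G1 X39.4346 Y59.7814 F638
M5
G0 X29.3751 Y69.7987
M3 S958
G1 X62.6225 Y69.7987 F638
G1 X62.6225 Y63.0993 F638
G1 X29.3751 Y63.0993 F638
G1 X29.3751 Y69.7987 F638
M5
G0 X0.0000 Y0.0000

Since the viewBox matches the mm dimensions, user units are millimetres directly. The only transform is the Y-flip y_m = 84.2080 − y_svg.

Shape 1 is a regular polygon drawn with `<polygon>`. Its stroke #ff8800 means cut at S958, F638. After flipping Y the toolpath is (39.3496,38.3887) → (58.0189,52.4236) → (79.5083,43.2730) → (82.3282,20.0873) → (63.6589,6.0524) → (42.1695,15.2030) → (39.3496,38.3887), returning to the start.

Shape 2 is a line segment drawn with `<line>`. Its stroke #ff8800 means cut at S958, F638. After flipping Y the toolpath is (32.7408,18.3328) → (60.7306,29.1032).

Shape 3 is a rectangle drawn with `<path>`. Its stroke #ff8800 means cut at S958, F638. After flipping Y the toolpath is (39.4346,59.7814) → (76.3045,59.7814) → (76.3045,31.7069) → (39.4346,31.7069) → (39.4346,59.7814), returning to the start.

Shape 4 is a rectangle drawn with `<polygon>`. Its stroke #ff8800 means cut at S958, F638. After flipping Y the toolpath is (29.3751,69.7987) → (62.6225,69.7987) → (62.6225,63.0993) → (29.3751,63.0993) → (29.3751,69.7987), returning to the start.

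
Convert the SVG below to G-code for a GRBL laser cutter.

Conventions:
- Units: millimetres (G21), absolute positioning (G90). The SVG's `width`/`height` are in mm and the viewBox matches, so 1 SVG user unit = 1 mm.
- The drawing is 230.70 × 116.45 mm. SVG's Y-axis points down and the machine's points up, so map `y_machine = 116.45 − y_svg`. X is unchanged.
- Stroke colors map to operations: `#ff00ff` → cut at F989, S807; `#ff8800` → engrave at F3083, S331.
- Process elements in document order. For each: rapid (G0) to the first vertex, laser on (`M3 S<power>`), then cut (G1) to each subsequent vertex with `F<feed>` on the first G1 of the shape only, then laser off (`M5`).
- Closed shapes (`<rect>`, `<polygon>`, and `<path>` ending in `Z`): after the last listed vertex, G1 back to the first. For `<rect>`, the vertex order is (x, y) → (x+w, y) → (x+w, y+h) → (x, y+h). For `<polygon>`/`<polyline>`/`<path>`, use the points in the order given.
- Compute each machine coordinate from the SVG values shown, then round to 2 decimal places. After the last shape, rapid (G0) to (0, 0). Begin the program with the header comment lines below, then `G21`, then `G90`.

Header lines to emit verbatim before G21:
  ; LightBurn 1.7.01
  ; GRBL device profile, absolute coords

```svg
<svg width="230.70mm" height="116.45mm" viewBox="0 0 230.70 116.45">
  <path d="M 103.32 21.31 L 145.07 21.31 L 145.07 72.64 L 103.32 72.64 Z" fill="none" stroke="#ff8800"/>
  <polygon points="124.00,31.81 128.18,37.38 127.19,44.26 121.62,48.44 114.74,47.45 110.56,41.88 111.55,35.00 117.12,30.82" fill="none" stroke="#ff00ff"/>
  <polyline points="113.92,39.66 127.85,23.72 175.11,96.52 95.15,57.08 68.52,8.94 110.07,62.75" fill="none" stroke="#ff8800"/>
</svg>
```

viewBox `0 0 230.70 116.45` with mm width/height → 1 unit = 1 mm. Flip: y_m = 116.45 − y_svg.

**Shape 1** — `<path>` rectangle, stroke `#ff8800` → engrave (S331, F3083). Machine vertices: (103.32,95.14) → (145.07,95.14) → (145.07,43.81) → (103.32,43.81) → (103.32,95.14). Closed: final G1 returns to the first vertex.

**Shape 2** — `<polygon>` regular polygon, stroke `#ff00ff` → cut (S807, F989). Machine vertices: (124.00,84.64) → (128.18,79.07) → (127.19,72.19) → (121.62,68.01) → (114.74,69.00) → (110.56,74.57) → (111.55,81.45) → (117.12,85.63) → (124.00,84.64). Closed: final G1 returns to the first vertex.

**Shape 3** — `<polyline>` open polyline, stroke `#ff8800` → engrave (S331, F3083). Machine vertices: (113.92,76.79) → (127.85,92.73) → (175.11,19.93) → (95.15,59.37) → (68.52,107.51) → (110.07,53.70). Open path.

; LightBurn 1.7.01
; GRBL device profile, absolute coords
G21
G90
G0 X103.32 Y95.14
M3 S331
G1 X145.07 Y95.14 F3083
G1 X145.07 Y43.81
G1 X103.32 Y43.81
G1 X103.32 Y95.14
M5
G0 X124.00 Y84.64
M3 S807
G1 X128.18 Y79.07 F989
G1 X127.19 Y72.19
G1 X121.62 Y68.01
G1 X114.74 Y69.00
G1 X110.56 Y74.57
G1 X111.55 Y81.45
G1 X117.12 Y85.63
G1 X124.00 Y84.64
M5
G0 X113.92 Y76.79
M3 S331
G1 X127.85 Y92.73 F3083
G1 X175.11 Y19.93
G1 X95.15 Y59.37
G1 X68.52 Y107.51
G1 X110.07 Y53.70
M5
G0 X0.00 Y0.00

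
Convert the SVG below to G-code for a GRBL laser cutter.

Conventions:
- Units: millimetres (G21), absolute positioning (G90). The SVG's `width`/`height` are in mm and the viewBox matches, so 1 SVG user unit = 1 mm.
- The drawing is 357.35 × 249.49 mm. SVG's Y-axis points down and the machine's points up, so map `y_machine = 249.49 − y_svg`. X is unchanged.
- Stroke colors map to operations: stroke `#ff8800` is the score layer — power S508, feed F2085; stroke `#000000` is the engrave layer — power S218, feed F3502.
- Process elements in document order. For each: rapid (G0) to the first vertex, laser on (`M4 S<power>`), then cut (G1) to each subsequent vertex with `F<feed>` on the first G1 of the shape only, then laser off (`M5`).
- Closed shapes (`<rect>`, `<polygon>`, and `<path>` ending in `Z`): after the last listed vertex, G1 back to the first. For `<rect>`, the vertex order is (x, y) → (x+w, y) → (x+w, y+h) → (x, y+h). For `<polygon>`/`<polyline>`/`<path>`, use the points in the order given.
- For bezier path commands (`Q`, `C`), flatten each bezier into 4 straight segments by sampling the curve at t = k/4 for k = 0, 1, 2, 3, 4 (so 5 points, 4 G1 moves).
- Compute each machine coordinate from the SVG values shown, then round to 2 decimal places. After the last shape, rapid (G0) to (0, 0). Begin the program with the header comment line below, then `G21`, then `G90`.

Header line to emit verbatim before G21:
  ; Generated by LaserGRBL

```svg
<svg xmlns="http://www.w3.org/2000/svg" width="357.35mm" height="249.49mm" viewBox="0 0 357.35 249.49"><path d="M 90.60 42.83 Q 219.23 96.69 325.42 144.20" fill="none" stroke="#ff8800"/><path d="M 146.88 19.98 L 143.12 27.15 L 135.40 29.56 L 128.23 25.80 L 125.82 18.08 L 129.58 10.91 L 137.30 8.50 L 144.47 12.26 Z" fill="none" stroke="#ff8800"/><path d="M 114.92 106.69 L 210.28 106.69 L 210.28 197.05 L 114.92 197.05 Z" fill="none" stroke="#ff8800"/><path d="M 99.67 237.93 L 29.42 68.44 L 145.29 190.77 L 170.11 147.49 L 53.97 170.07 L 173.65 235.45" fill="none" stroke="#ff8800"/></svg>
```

viewBox `0 0 357.35 249.49` with mm width/height → 1 unit = 1 mm. Flip: y_m = 249.49 − y_svg.

**Shape 1** — `<path>` quadratic bezier, stroke `#ff8800` → score (S508, F2085). Control points (SVG): P0=(90.60,42.83), P1=(219.23,96.69), P2=(325.42,144.20); sampled at t=k/4. Machine vertices: (90.60,206.66) → (153.51,180.13) → (213.62,154.39) → (270.92,129.44) → (325.42,105.29). Open path.

**Shape 2** — `<path>` regular polygon, stroke `#ff8800` → score (S508, F2085). Machine vertices: (146.88,229.51) → (143.12,222.34) → (135.40,219.93) → (128.23,223.69) → (125.82,231.41) → (129.58,238.58) → (137.30,240.99) → (144.47,237.23) → (146.88,229.51). Closed: final G1 returns to the first vertex.

**Shape 3** — `<path>` rectangle, stroke `#ff8800` → score (S508, F2085). Machine vertices: (114.92,142.80) → (210.28,142.80) → (210.28,52.44) → (114.92,52.44) → (114.92,142.80). Closed: final G1 returns to the first vertex.

**Shape 4** — `<path>` open polyline, stroke `#ff8800` → score (S508, F2085). Machine vertices: (99.67,11.56) → (29.42,181.05) → (145.29,58.72) → (170.11,102.00) → (53.97,79.42) → (173.65,14.04). Open path.

; Generated by LaserGRBL
G21
G90
G0 X90.60 Y206.66
M4 S508
G1 X153.51 Y180.13 F2085
G1 X213.62 Y154.39
G1 X270.92 Y129.44
G1 X325.42 Y105.29
M5
G0 X146.88 Y229.51
M4 S508
G1 X143.12 Y222.34 F2085
G1 X135.40 Y219.93
G1 X128.23 Y223.69
G1 X125.82 Y231.41
G1 X129.58 Y238.58
G1 X137.30 Y240.99
G1 X144.47 Y237.23
G1 X146.88 Y229.51
M5
G0 X114.92 Y142.80
M4 S508
G1 X210.28 Y142.80 F2085
G1 X210.28 Y52.44
G1 X114.92 Y52.44
G1 X114.92 Y142.80
M5
G0 X99.67 Y11.56
M4 S508
G1 X29.42 Y181.05 F2085
G1 X145.29 Y58.72
G1 X170.11 Y102.00
G1 X53.97 Y79.42
G1 X173.65 Y14.04
M5
G0 X0.00 Y0.00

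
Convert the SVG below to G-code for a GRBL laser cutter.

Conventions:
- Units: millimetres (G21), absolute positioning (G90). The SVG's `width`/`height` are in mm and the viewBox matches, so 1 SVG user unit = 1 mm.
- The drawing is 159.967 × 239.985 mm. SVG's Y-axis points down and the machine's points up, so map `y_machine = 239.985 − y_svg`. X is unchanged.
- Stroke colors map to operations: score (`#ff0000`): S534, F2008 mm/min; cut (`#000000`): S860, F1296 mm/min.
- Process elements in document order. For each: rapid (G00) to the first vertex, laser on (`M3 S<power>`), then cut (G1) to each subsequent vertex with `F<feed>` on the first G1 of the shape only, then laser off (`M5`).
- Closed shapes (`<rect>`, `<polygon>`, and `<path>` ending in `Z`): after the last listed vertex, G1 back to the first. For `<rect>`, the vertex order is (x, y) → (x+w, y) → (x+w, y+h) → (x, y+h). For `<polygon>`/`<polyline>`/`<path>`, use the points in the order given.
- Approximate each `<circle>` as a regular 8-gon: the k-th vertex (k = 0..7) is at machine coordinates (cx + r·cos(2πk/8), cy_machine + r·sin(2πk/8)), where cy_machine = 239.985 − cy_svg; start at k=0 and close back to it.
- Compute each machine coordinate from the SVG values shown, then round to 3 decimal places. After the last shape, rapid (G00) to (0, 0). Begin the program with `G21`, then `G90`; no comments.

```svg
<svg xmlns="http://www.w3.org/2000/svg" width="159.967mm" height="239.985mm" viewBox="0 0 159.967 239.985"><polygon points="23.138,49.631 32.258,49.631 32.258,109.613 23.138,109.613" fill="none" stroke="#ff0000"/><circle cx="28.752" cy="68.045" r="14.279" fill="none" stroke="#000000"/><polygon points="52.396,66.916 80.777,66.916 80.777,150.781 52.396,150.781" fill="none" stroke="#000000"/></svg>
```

G21
G90
G00 X23.138 Y190.354
M3 S534
G1 X32.258 Y190.354 F2008
G1 X32.258 Y130.372
G1 X23.138 Y130.372
G1 X23.138 Y190.354
M5
G00 X43.031 Y171.940
M3 S860
G1 X38.849 Y182.037 F1296
G1 X28.752 Y186.219
G1 X18.655 Y182.037
G1 X14.473 Y171.940
G1 X18.655 Y161.843
G1 X28.752 Y157.661
G1 X38.849 Y161.843
G1 X43.031 Y171.940
M5
G00 X52.396 Y173.069
M3 S860
G1 X80.777 Y173.069 F1296
G1 X80.777 Y89.204
G1 X52.396 Y89.204
G1 X52.396 Y173.069
M5
G00 X0.000 Y0.000

Since the viewBox matches the mm dimensions, user units are millimetres directly. The only transform is the Y-flip y_m = 239.985 − y_svg.

Shape 1 is a rectangle drawn with `<polygon>`. Its stroke #ff0000 means score at S534, F2008. After flipping Y the toolpath is (23.138,190.354) → (32.258,190.354) → (32.258,130.372) → (23.138,130.372) → (23.138,190.354), returning to the start.

Shape 2 is a circle drawn with `<circle>`. Its stroke #000000 means cut at S860, F1296. After flipping Y the toolpath is (43.031,171.940) → (38.849,182.037) → (28.752,186.219) → (18.655,182.037) → (14.473,171.940) → (18.655,161.843) → (28.752,157.661) → (38.849,161.843) → (43.031,171.940), returning to the start.

Shape 3 is a rectangle drawn with `<polygon>`. Its stroke #000000 means cut at S860, F1296. After flipping Y the toolpath is (52.396,173.069) → (80.777,173.069) → (80.777,89.204) → (52.396,89.204) → (52.396,173.069), returning to the start.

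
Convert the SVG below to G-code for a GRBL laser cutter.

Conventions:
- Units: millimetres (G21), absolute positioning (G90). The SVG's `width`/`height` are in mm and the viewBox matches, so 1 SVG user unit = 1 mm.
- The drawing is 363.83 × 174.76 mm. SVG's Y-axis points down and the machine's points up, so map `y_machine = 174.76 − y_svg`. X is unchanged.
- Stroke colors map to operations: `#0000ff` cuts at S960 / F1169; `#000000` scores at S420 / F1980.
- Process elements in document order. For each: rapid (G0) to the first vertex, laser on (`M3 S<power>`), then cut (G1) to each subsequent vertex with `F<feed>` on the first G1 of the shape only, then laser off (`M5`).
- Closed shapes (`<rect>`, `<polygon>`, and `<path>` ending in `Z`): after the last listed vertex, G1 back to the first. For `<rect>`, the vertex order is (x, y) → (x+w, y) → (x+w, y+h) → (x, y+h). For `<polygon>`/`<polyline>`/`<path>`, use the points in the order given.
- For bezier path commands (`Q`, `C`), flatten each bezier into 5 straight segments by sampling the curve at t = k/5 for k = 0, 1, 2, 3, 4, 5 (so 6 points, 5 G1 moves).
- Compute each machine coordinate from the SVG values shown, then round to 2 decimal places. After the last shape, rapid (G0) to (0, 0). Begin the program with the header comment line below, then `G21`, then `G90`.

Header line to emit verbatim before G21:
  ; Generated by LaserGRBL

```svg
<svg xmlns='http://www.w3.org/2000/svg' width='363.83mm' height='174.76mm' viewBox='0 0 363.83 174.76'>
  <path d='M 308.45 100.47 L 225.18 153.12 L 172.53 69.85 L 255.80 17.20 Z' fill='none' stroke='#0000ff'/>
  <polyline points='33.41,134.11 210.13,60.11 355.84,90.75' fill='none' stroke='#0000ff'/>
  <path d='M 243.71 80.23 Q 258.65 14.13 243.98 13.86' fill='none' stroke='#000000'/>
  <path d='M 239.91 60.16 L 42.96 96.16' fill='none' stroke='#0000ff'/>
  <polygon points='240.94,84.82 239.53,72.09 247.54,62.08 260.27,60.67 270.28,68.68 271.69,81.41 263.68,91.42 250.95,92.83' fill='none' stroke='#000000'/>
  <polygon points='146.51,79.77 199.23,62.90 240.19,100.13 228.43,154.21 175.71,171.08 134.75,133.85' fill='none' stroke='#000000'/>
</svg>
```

; Generated by LaserGRBL
G21
G90
G0 X308.45 Y74.29
M3 S960
G1 X225.18 Y21.64 F1169
G1 X172.53 Y104.91
G1 X255.80 Y157.56
G1 X308.45 Y74.29
M5
G0 X33.41 Y40.65
M3 S960
G1 X210.13 Y114.65 F1169
G1 X355.84 Y84.01
M5
G0 X243.71 Y94.53
M3 S420
G1 X248.50 Y118.34 F1980
G1 X250.92 Y136.88
G1 X250.98 Y150.15
G1 X248.66 Y158.16
G1 X243.98 Y160.90
M5
G0 X239.91 Y114.60
M3 S960
G1 X42.96 Y78.60 F1169
M5
G0 X240.94 Y89.94
M3 S420
G1 X239.53 Y102.67 F1980
G1 X247.54 Y112.68
G1 X260.27 Y114.09
G1 X270.28 Y106.08
G1 X271.69 Y93.35
G1 X263.68 Y83.34
G1 X250.95 Y81.93
G1 X240.94 Y89.94
M5
G0 X146.51 Y94.99
M3 S420
G1 X199.23 Y111.86 F1980
G1 X240.19 Y74.63
G1 X228.43 Y20.55
G1 X175.71 Y3.68
G1 X134.75 Y40.91
G1 X146.51 Y94.99
M5
G0 X0.00 Y0.00

viewBox `0 0 363.83 174.76` with mm width/height → 1 unit = 1 mm. Flip: y_m = 174.76 − y_svg.

**Shape 1** — `<path>` regular polygon, stroke `#0000ff` → cut (S960, F1169). Machine vertices: (308.45,74.29) → (225.18,21.64) → (172.53,104.91) → (255.80,157.56) → (308.45,74.29). Closed: final G1 returns to the first vertex.

**Shape 2** — `<polyline>` open polyline, stroke `#0000ff` → cut (S960, F1169). Machine vertices: (33.41,40.65) → (210.13,114.65) → (355.84,84.01). Open path.

**Shape 3** — `<path>` quadratic bezier, stroke `#000000` → score (S420, F1980). Control points (SVG): P0=(243.71,80.23), P1=(258.65,14.13), P2=(243.98,13.86); sampled at t=k/5. Machine vertices: (243.71,94.53) → (248.50,118.34) → (250.92,136.88) → (250.98,150.15) → (248.66,158.16) → (243.98,160.90). Open path.

**Shape 4** — `<path>` line segment, stroke `#0000ff` → cut (S960, F1169). Machine vertices: (239.91,114.60) → (42.96,78.60). Open path.

**Shape 5** — `<polygon>` regular polygon, stroke `#000000` → score (S420, F1980). Machine vertices: (240.94,89.94) → (239.53,102.67) → (247.54,112.68) → (260.27,114.09) → (270.28,106.08) → (271.69,93.35) → (263.68,83.34) → (250.95,81.93) → (240.94,89.94). Closed: final G1 returns to the first vertex.

**Shape 6** — `<polygon>` regular polygon, stroke `#000000` → score (S420, F1980). Machine vertices: (146.51,94.99) → (199.23,111.86) → (240.19,74.63) → (228.43,20.55) → (175.71,3.68) → (134.75,40.91) → (146.51,94.99). Closed: final G1 returns to the first vertex.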